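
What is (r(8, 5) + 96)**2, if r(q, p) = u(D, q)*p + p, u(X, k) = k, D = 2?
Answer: 19881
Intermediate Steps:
r(q, p) = p + p*q (r(q, p) = q*p + p = p*q + p = p + p*q)
(r(8, 5) + 96)**2 = (5*(1 + 8) + 96)**2 = (5*9 + 96)**2 = (45 + 96)**2 = 141**2 = 19881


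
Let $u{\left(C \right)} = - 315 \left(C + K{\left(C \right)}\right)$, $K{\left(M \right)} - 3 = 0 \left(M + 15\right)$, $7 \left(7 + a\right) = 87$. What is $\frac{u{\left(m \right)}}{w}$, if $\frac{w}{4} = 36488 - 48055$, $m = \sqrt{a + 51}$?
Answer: $\frac{945}{46268} + \frac{45 \sqrt{2765}}{46268} \approx 0.071567$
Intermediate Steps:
$a = \frac{38}{7}$ ($a = -7 + \frac{1}{7} \cdot 87 = -7 + \frac{87}{7} = \frac{38}{7} \approx 5.4286$)
$K{\left(M \right)} = 3$ ($K{\left(M \right)} = 3 + 0 \left(M + 15\right) = 3 + 0 \left(15 + M\right) = 3 + 0 = 3$)
$m = \frac{\sqrt{2765}}{7}$ ($m = \sqrt{\frac{38}{7} + 51} = \sqrt{\frac{395}{7}} = \frac{\sqrt{2765}}{7} \approx 7.5119$)
$u{\left(C \right)} = -945 - 315 C$ ($u{\left(C \right)} = - 315 \left(C + 3\right) = - 315 \left(3 + C\right) = -945 - 315 C$)
$w = -46268$ ($w = 4 \left(36488 - 48055\right) = 4 \left(-11567\right) = -46268$)
$\frac{u{\left(m \right)}}{w} = \frac{-945 - 315 \frac{\sqrt{2765}}{7}}{-46268} = \left(-945 - 45 \sqrt{2765}\right) \left(- \frac{1}{46268}\right) = \frac{945}{46268} + \frac{45 \sqrt{2765}}{46268}$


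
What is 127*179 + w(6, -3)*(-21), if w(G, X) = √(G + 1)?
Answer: 22733 - 21*√7 ≈ 22677.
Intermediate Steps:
w(G, X) = √(1 + G)
127*179 + w(6, -3)*(-21) = 127*179 + √(1 + 6)*(-21) = 22733 + √7*(-21) = 22733 - 21*√7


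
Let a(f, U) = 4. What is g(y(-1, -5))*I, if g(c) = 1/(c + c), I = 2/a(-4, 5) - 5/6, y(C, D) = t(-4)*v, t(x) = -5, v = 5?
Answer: 1/150 ≈ 0.0066667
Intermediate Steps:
y(C, D) = -25 (y(C, D) = -5*5 = -25)
I = -⅓ (I = 2/4 - 5/6 = 2*(¼) - 5*⅙ = ½ - ⅚ = -⅓ ≈ -0.33333)
g(c) = 1/(2*c)
g(y(-1, -5))*I = ((½)/(-25))*(-⅓) = ((½)*(-1/25))*(-⅓) = -1/50*(-⅓) = 1/150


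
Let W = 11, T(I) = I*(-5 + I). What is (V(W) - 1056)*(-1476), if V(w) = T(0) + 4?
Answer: 1552752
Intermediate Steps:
V(w) = 4 (V(w) = 0*(-5 + 0) + 4 = 0*(-5) + 4 = 0 + 4 = 4)
(V(W) - 1056)*(-1476) = (4 - 1056)*(-1476) = -1052*(-1476) = 1552752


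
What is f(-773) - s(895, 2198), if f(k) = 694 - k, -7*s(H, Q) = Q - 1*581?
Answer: 1698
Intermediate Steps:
s(H, Q) = 83 - Q/7 (s(H, Q) = -(Q - 1*581)/7 = -(Q - 581)/7 = -(-581 + Q)/7 = 83 - Q/7)
f(-773) - s(895, 2198) = (694 - 1*(-773)) - (83 - ⅐*2198) = (694 + 773) - (83 - 314) = 1467 - 1*(-231) = 1467 + 231 = 1698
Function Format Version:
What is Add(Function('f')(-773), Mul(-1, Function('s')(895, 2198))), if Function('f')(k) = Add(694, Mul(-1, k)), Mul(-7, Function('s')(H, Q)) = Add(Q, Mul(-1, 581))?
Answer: 1698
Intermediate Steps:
Function('s')(H, Q) = Add(83, Mul(Rational(-1, 7), Q)) (Function('s')(H, Q) = Mul(Rational(-1, 7), Add(Q, Mul(-1, 581))) = Mul(Rational(-1, 7), Add(Q, -581)) = Mul(Rational(-1, 7), Add(-581, Q)) = Add(83, Mul(Rational(-1, 7), Q)))
Add(Function('f')(-773), Mul(-1, Function('s')(895, 2198))) = Add(Add(694, Mul(-1, -773)), Mul(-1, Add(83, Mul(Rational(-1, 7), 2198)))) = Add(Add(694, 773), Mul(-1, Add(83, -314))) = Add(1467, Mul(-1, -231)) = Add(1467, 231) = 1698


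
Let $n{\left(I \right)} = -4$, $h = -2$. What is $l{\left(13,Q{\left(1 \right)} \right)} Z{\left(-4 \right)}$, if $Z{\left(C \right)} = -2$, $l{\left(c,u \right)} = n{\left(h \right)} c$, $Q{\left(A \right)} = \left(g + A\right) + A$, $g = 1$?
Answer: $104$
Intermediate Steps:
$Q{\left(A \right)} = 1 + 2 A$ ($Q{\left(A \right)} = \left(1 + A\right) + A = 1 + 2 A$)
$l{\left(c,u \right)} = - 4 c$
$l{\left(13,Q{\left(1 \right)} \right)} Z{\left(-4 \right)} = \left(-4\right) 13 \left(-2\right) = \left(-52\right) \left(-2\right) = 104$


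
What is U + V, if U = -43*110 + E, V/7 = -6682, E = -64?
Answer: -51568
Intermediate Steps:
V = -46774 (V = 7*(-6682) = -46774)
U = -4794 (U = -43*110 - 64 = -4730 - 64 = -4794)
U + V = -4794 - 46774 = -51568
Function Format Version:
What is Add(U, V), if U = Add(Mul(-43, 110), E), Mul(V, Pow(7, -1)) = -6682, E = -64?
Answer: -51568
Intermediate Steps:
V = -46774 (V = Mul(7, -6682) = -46774)
U = -4794 (U = Add(Mul(-43, 110), -64) = Add(-4730, -64) = -4794)
Add(U, V) = Add(-4794, -46774) = -51568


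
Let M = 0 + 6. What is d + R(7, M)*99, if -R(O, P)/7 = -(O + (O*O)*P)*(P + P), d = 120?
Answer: 2503236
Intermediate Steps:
M = 6
R(O, P) = 14*P*(O + P*O²) (R(O, P) = -(-7)*(O + (O*O)*P)*(P + P) = -(-7)*(O + O²*P)*(2*P) = -(-7)*(O + P*O²)*(2*P) = -(-7)*2*P*(O + P*O²) = -(-14)*P*(O + P*O²) = 14*P*(O + P*O²))
d + R(7, M)*99 = 120 + (14*7*6*(1 + 7*6))*99 = 120 + (14*7*6*(1 + 42))*99 = 120 + (14*7*6*43)*99 = 120 + 25284*99 = 120 + 2503116 = 2503236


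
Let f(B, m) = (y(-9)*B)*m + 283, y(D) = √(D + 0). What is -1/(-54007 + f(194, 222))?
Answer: 121/44098968 + 97*I/14699656 ≈ 2.7438e-6 + 6.5988e-6*I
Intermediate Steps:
y(D) = √D
f(B, m) = 283 + 3*I*B*m (f(B, m) = (√(-9)*B)*m + 283 = ((3*I)*B)*m + 283 = (3*I*B)*m + 283 = 3*I*B*m + 283 = 283 + 3*I*B*m)
-1/(-54007 + f(194, 222)) = -1/(-54007 + (283 + 3*I*194*222)) = -1/(-54007 + (283 + 129204*I)) = -1/(-53724 + 129204*I) = -(-53724 - 129204*I)/19579941792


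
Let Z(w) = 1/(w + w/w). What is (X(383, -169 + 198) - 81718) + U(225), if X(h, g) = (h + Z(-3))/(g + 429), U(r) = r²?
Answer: -28480423/916 ≈ -31092.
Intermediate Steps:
Z(w) = 1/(1 + w) (Z(w) = 1/(w + 1) = 1/(1 + w))
X(h, g) = (-½ + h)/(429 + g) (X(h, g) = (h + 1/(1 - 3))/(g + 429) = (h + 1/(-2))/(429 + g) = (h - ½)/(429 + g) = (-½ + h)/(429 + g))
(X(383, -169 + 198) - 81718) + U(225) = ((-½ + 383)/(429 + (-169 + 198)) - 81718) + 225² = ((765/2)/(429 + 29) - 81718) + 50625 = ((765/2)/458 - 81718) + 50625 = ((1/458)*(765/2) - 81718) + 50625 = (765/916 - 81718) + 50625 = -74852923/916 + 50625 = -28480423/916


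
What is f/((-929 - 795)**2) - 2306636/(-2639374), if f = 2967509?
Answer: 7344047129651/3922342028912 ≈ 1.8724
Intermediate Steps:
f/((-929 - 795)**2) - 2306636/(-2639374) = 2967509/((-929 - 795)**2) - 2306636/(-2639374) = 2967509/((-1724)**2) - 2306636*(-1/2639374) = 2967509/2972176 + 1153318/1319687 = 7344047129651/3922342028912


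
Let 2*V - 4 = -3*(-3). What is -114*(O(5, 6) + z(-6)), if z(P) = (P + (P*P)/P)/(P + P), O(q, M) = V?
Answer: -855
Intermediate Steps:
V = 13/2 (V = 2 + (-3*(-3))/2 = 2 + (1/2)*9 = 2 + 9/2 = 13/2 ≈ 6.5000)
O(q, M) = 13/2
z(P) = 1 (z(P) = (P + P**2/P)/((2*P)) = (P + P)*(1/(2*P)) = (2*P)*(1/(2*P)) = 1)
-114*(O(5, 6) + z(-6)) = -114*(13/2 + 1) = -114*15/2 = -855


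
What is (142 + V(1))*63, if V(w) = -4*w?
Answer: 8694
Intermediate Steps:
(142 + V(1))*63 = (142 - 4*1)*63 = (142 - 4)*63 = 138*63 = 8694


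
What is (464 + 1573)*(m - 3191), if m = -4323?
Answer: -15306018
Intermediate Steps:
(464 + 1573)*(m - 3191) = (464 + 1573)*(-4323 - 3191) = 2037*(-7514) = -15306018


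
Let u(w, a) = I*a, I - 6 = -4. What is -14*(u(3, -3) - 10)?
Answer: 224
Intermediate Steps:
I = 2 (I = 6 - 4 = 2)
u(w, a) = 2*a
-14*(u(3, -3) - 10) = -14*(2*(-3) - 10) = -14*(-6 - 10) = -14*(-16) = 224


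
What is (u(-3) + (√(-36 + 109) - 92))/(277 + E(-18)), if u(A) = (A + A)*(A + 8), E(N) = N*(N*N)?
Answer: 122/5555 - √73/5555 ≈ 0.020424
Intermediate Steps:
E(N) = N³ (E(N) = N*N² = N³)
u(A) = 2*A*(8 + A) (u(A) = (2*A)*(8 + A) = 2*A*(8 + A))
(u(-3) + (√(-36 + 109) - 92))/(277 + E(-18)) = (2*(-3)*(8 - 3) + (√(-36 + 109) - 92))/(277 + (-18)³) = (2*(-3)*5 + (√73 - 92))/(277 - 5832) = (-30 + (-92 + √73))/(-5555) = (-122 + √73)*(-1/5555) = 122/5555 - √73/5555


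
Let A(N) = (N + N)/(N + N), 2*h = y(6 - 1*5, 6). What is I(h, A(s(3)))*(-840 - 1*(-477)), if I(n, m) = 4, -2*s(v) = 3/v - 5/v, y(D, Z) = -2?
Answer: -1452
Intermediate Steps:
h = -1 (h = (½)*(-2) = -1)
s(v) = 1/v (s(v) = -(3/v - 5/v)/2 = -(-1)/v = 1/v)
A(N) = 1 (A(N) = (2*N)/((2*N)) = (2*N)*(1/(2*N)) = 1)
I(h, A(s(3)))*(-840 - 1*(-477)) = 4*(-840 - 1*(-477)) = 4*(-840 + 477) = 4*(-363) = -1452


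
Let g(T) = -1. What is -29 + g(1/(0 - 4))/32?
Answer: -929/32 ≈ -29.031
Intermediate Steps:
-29 + g(1/(0 - 4))/32 = -29 - 1/32 = -929/32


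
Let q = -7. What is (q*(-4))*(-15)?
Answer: -420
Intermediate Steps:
(q*(-4))*(-15) = -7*(-4)*(-15) = 28*(-15) = -420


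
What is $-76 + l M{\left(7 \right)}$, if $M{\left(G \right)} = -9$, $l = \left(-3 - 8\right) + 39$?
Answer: $-328$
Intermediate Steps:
$l = 28$ ($l = -11 + 39 = 28$)
$-76 + l M{\left(7 \right)} = -76 + 28 \left(-9\right) = -76 - 252 = -328$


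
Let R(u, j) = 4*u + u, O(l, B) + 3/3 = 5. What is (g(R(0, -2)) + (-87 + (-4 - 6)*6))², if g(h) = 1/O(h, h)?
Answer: 344569/16 ≈ 21536.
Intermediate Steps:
O(l, B) = 4 (O(l, B) = -1 + 5 = 4)
R(u, j) = 5*u
g(h) = ¼ (g(h) = 1/4 = ¼)
(g(R(0, -2)) + (-87 + (-4 - 6)*6))² = (¼ + (-87 + (-4 - 6)*6))² = (¼ + (-87 - 10*6))² = (¼ + (-87 - 60))² = (¼ - 147)² = (-587/4)² = 344569/16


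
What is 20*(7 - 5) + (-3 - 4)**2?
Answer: 89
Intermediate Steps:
20*(7 - 5) + (-3 - 4)**2 = 20*2 + (-7)**2 = 40 + 49 = 89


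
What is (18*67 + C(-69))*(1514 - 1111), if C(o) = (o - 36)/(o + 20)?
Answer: 3408171/7 ≈ 4.8688e+5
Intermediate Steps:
C(o) = (-36 + o)/(20 + o)
(18*67 + C(-69))*(1514 - 1111) = (18*67 + (-36 - 69)/(20 - 69))*(1514 - 1111) = (1206 - 105/(-49))*403 = (1206 - 1/49*(-105))*403 = (1206 + 15/7)*403 = (8457/7)*403 = 3408171/7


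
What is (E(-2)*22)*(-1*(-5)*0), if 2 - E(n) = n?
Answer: 0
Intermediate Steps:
E(n) = 2 - n
(E(-2)*22)*(-1*(-5)*0) = ((2 - 1*(-2))*22)*(-1*(-5)*0) = ((2 + 2)*22)*(5*0) = (4*22)*0 = 88*0 = 0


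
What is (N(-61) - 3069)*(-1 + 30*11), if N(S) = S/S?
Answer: -1009372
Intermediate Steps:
N(S) = 1
(N(-61) - 3069)*(-1 + 30*11) = (1 - 3069)*(-1 + 30*11) = -3068*(-1 + 330) = -3068*329 = -1009372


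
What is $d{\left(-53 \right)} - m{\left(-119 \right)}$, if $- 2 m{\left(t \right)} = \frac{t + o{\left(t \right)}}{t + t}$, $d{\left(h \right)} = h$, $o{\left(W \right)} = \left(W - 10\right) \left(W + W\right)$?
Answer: $- \frac{469}{4} \approx -117.25$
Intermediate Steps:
$o{\left(W \right)} = 2 W \left(-10 + W\right)$ ($o{\left(W \right)} = \left(-10 + W\right) 2 W = 2 W \left(-10 + W\right)$)
$m{\left(t \right)} = - \frac{t + 2 t \left(-10 + t\right)}{4 t}$ ($m{\left(t \right)} = - \frac{\left(t + 2 t \left(-10 + t\right)\right) \frac{1}{t + t}}{2} = - \frac{\left(t + 2 t \left(-10 + t\right)\right) \frac{1}{2 t}}{2} = - \frac{\frac{1}{2} \frac{1}{t} \left(t + 2 t \left(-10 + t\right)\right)}{2} = - \frac{t + 2 t \left(-10 + t\right)}{4 t}$)
$d{\left(-53 \right)} - m{\left(-119 \right)} = -53 - \left(\frac{19}{4} - - \frac{119}{2}\right) = -53 - \left(\frac{19}{4} + \frac{119}{2}\right) = -53 - \frac{257}{4} = - \frac{469}{4}$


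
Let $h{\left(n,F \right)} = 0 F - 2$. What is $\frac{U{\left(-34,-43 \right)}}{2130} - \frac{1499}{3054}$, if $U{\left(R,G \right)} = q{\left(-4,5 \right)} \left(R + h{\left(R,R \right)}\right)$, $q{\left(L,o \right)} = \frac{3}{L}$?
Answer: $- \frac{259201}{542085} \approx -0.47816$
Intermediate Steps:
$h{\left(n,F \right)} = -2$ ($h{\left(n,F \right)} = 0 - 2 = -2$)
$U{\left(R,G \right)} = \frac{3}{2} - \frac{3 R}{4}$ ($U{\left(R,G \right)} = \frac{3}{-4} \left(R - 2\right) = 3 \left(- \frac{1}{4}\right) \left(-2 + R\right) = - \frac{3 \left(-2 + R\right)}{4} = \frac{3}{2} - \frac{3 R}{4}$)
$\frac{U{\left(-34,-43 \right)}}{2130} - \frac{1499}{3054} = \frac{\frac{3}{2} - - \frac{51}{2}}{2130} - \frac{1499}{3054} = \left(\frac{3}{2} + \frac{51}{2}\right) \frac{1}{2130} - \frac{1499}{3054} = 27 \cdot \frac{1}{2130} - \frac{1499}{3054} = \frac{9}{710} - \frac{1499}{3054} = - \frac{259201}{542085}$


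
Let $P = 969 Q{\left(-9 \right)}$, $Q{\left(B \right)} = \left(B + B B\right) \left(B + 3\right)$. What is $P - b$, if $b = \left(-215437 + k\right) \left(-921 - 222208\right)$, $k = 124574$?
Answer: $-20274588935$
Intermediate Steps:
$Q{\left(B \right)} = \left(3 + B\right) \left(B + B^{2}\right)$ ($Q{\left(B \right)} = \left(B + B^{2}\right) \left(3 + B\right) = \left(3 + B\right) \left(B + B^{2}\right)$)
$P = -418608$ ($P = 969 \left(- 9 \left(3 + \left(-9\right)^{2} + 4 \left(-9\right)\right)\right) = 969 \left(- 9 \left(3 + 81 - 36\right)\right) = 969 \left(\left(-9\right) 48\right) = 969 \left(-432\right) = -418608$)
$b = 20274170327$ ($b = \left(-215437 + 124574\right) \left(-921 - 222208\right) = \left(-90863\right) \left(-223129\right) = 20274170327$)
$P - b = -418608 - 20274170327 = -20274588935$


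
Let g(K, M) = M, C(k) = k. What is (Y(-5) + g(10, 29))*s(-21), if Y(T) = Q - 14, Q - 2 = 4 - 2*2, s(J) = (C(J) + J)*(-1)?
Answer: 714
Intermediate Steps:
s(J) = -2*J (s(J) = (J + J)*(-1) = (2*J)*(-1) = -2*J)
Q = 2 (Q = 2 + (4 - 2*2) = 2 + (4 - 4) = 2 + 0 = 2)
Y(T) = -12 (Y(T) = 2 - 14 = -12)
(Y(-5) + g(10, 29))*s(-21) = (-12 + 29)*(-2*(-21)) = 17*42 = 714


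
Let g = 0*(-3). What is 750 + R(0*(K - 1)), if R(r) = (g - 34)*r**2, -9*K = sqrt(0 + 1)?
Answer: 750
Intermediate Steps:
g = 0
K = -1/9 (K = -sqrt(0 + 1)/9 = -sqrt(1)/9 = -1/9*1 = -1/9 ≈ -0.11111)
R(r) = -34*r**2 (R(r) = (0 - 34)*r**2 = -34*r**2)
750 + R(0*(K - 1)) = 750 - 34*(0*(-1/9 - 1))**2 = 750 - 34*(0*(-10/9))**2 = 750 - 34*0**2 = 750 - 34*0 = 750 + 0 = 750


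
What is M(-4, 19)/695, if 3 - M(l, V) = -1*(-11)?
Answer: -8/695 ≈ -0.011511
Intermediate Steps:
M(l, V) = -8 (M(l, V) = 3 - (-1)*(-11) = 3 - 1*11 = 3 - 11 = -8)
M(-4, 19)/695 = -8/695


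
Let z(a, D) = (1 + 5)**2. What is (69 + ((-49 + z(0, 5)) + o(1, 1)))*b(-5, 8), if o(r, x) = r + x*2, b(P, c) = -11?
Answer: -649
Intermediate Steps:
z(a, D) = 36 (z(a, D) = 6**2 = 36)
o(r, x) = r + 2*x
(69 + ((-49 + z(0, 5)) + o(1, 1)))*b(-5, 8) = (69 + ((-49 + 36) + (1 + 2*1)))*(-11) = (69 + (-13 + (1 + 2)))*(-11) = (69 + (-13 + 3))*(-11) = (69 - 10)*(-11) = 59*(-11) = -649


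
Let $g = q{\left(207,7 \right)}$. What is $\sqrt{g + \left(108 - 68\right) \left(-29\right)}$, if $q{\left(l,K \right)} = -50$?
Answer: $11 i \sqrt{10} \approx 34.785 i$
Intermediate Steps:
$g = -50$
$\sqrt{g + \left(108 - 68\right) \left(-29\right)} = \sqrt{-50 + \left(108 - 68\right) \left(-29\right)} = \sqrt{-50 + 40 \left(-29\right)} = \sqrt{-50 - 1160} = \sqrt{-1210} = 11 i \sqrt{10}$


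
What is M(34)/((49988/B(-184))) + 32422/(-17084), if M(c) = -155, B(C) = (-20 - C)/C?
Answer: -18611033559/9820942408 ≈ -1.8950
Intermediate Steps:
B(C) = (-20 - C)/C
M(34)/((49988/B(-184))) + 32422/(-17084) = -155/(49988/(((-20 - 1*(-184))/(-184)))) + 32422/(-17084) = -155/(49988/((-(-20 + 184)/184))) + 32422*(-1/17084) = -155/(49988/((-1/184*164))) - 16211/8542 = -155/(49988/(-41/46)) - 16211/8542 = -155/(49988*(-46/41)) - 16211/8542 = -155/(-2299448/41) - 16211/8542 = -155*(-41/2299448) - 16211/8542 = 6355/2299448 - 16211/8542 = -18611033559/9820942408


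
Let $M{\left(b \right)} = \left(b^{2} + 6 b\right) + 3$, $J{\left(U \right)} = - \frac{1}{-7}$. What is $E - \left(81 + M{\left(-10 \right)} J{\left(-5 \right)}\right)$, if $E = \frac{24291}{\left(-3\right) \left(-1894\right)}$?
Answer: $- \frac{1098661}{13258} \approx -82.868$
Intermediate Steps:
$J{\left(U \right)} = \frac{1}{7}$ ($J{\left(U \right)} = \left(-1\right) \left(- \frac{1}{7}\right) = \frac{1}{7}$)
$M{\left(b \right)} = 3 + b^{2} + 6 b$
$E = \frac{8097}{1894}$ ($E = \frac{24291}{5682} = 24291 \cdot \frac{1}{5682} = \frac{8097}{1894} \approx 4.2751$)
$E - \left(81 + M{\left(-10 \right)} J{\left(-5 \right)}\right) = \frac{8097}{1894} - \left(81 + \left(3 + \left(-10\right)^{2} + 6 \left(-10\right)\right) \frac{1}{7}\right) = \frac{8097}{1894} - \left(81 + \left(3 + 100 - 60\right) \frac{1}{7}\right) = \frac{8097}{1894} - \left(81 + 43 \cdot \frac{1}{7}\right) = \frac{8097}{1894} - \left(81 + \frac{43}{7}\right) = \frac{8097}{1894} - \frac{610}{7} = - \frac{1098661}{13258}$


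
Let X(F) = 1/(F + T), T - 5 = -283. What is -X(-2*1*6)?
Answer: 1/290 ≈ 0.0034483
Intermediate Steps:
T = -278 (T = 5 - 283 = -278)
X(F) = 1/(-278 + F) (X(F) = 1/(F - 278) = 1/(-278 + F))
-X(-2*1*6) = -1/(-278 - 2*1*6) = -1/(-278 - 2*6) = -1/(-278 - 12) = -1/(-290) = -1*(-1/290) = 1/290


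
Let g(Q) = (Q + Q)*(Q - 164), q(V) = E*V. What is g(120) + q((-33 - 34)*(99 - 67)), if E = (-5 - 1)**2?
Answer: -87744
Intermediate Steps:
E = 36 (E = (-6)**2 = 36)
q(V) = 36*V
g(Q) = 2*Q*(-164 + Q) (g(Q) = (2*Q)*(-164 + Q) = 2*Q*(-164 + Q))
g(120) + q((-33 - 34)*(99 - 67)) = 2*120*(-164 + 120) + 36*((-33 - 34)*(99 - 67)) = 2*120*(-44) + 36*(-67*32) = -10560 + 36*(-2144) = -10560 - 77184 = -87744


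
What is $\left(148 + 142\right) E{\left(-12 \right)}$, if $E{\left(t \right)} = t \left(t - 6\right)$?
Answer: $62640$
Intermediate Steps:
$E{\left(t \right)} = t \left(-6 + t\right)$
$\left(148 + 142\right) E{\left(-12 \right)} = \left(148 + 142\right) \left(- 12 \left(-6 - 12\right)\right) = 290 \left(\left(-12\right) \left(-18\right)\right) = 290 \cdot 216 = 62640$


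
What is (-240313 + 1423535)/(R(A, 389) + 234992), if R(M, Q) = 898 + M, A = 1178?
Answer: 591611/118534 ≈ 4.9911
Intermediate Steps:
(-240313 + 1423535)/(R(A, 389) + 234992) = (-240313 + 1423535)/((898 + 1178) + 234992) = 1183222/(2076 + 234992) = 1183222/237068 = 1183222*(1/237068) = 591611/118534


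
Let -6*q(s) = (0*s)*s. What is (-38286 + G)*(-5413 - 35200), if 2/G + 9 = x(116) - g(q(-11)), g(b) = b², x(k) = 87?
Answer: 60641422789/39 ≈ 1.5549e+9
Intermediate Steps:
q(s) = 0 (q(s) = -0*s*s/6 = -0*s = -⅙*0 = 0)
G = 1/39 (G = 2/(-9 + (87 - 1*0²)) = 2/(-9 + (87 - 1*0)) = 2/(-9 + (87 + 0)) = 2/(-9 + 87) = 2/78 = 2*(1/78) = 1/39 ≈ 0.025641)
(-38286 + G)*(-5413 - 35200) = (-38286 + 1/39)*(-5413 - 35200) = -1493153/39*(-40613) = 60641422789/39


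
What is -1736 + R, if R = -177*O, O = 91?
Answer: -17843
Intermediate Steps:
R = -16107 (R = -177*91 = -16107)
-1736 + R = -1736 - 16107 = -17843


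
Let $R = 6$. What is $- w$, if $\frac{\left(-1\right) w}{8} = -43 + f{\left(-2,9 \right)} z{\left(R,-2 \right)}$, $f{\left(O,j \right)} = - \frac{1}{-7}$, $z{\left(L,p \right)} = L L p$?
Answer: $- \frac{2984}{7} \approx -426.29$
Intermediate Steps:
$z{\left(L,p \right)} = p L^{2}$ ($z{\left(L,p \right)} = L^{2} p = p L^{2}$)
$f{\left(O,j \right)} = \frac{1}{7}$ ($f{\left(O,j \right)} = \left(-1\right) \left(- \frac{1}{7}\right) = \frac{1}{7}$)
$w = \frac{2984}{7}$ ($w = - 8 \left(-43 + \frac{\left(-2\right) 6^{2}}{7}\right) = - 8 \left(-43 + \frac{\left(-2\right) 36}{7}\right) = - 8 \left(-43 + \frac{1}{7} \left(-72\right)\right) = - 8 \left(-43 - \frac{72}{7}\right) = \left(-8\right) \left(- \frac{373}{7}\right) = \frac{2984}{7} \approx 426.29$)
$- w = \left(-1\right) \frac{2984}{7} = - \frac{2984}{7}$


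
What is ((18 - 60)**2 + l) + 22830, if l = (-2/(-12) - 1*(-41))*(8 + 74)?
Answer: 83909/3 ≈ 27970.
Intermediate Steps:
l = 10127/3 (l = (-2*(-1/12) + 41)*82 = (1/6 + 41)*82 = (247/6)*82 = 10127/3 ≈ 3375.7)
((18 - 60)**2 + l) + 22830 = ((18 - 60)**2 + 10127/3) + 22830 = ((-42)**2 + 10127/3) + 22830 = (1764 + 10127/3) + 22830 = 15419/3 + 22830 = 83909/3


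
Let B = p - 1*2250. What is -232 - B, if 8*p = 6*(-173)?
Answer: 8591/4 ≈ 2147.8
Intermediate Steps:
p = -519/4 (p = (6*(-173))/8 = (1/8)*(-1038) = -519/4 ≈ -129.75)
B = -9519/4 (B = -519/4 - 1*2250 = -519/4 - 2250 = -9519/4 ≈ -2379.8)
-232 - B = -232 - 1*(-9519/4) = -232 + 9519/4 = 8591/4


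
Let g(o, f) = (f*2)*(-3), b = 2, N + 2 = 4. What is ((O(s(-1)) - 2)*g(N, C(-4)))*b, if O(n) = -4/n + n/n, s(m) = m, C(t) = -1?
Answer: 36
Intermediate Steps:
N = 2 (N = -2 + 4 = 2)
O(n) = 1 - 4/n (O(n) = -4/n + 1 = 1 - 4/n)
g(o, f) = -6*f (g(o, f) = (2*f)*(-3) = -6*f)
((O(s(-1)) - 2)*g(N, C(-4)))*b = (((-4 - 1)/(-1) - 2)*(-6*(-1)))*2 = ((-1*(-5) - 2)*6)*2 = ((5 - 2)*6)*2 = (3*6)*2 = 18*2 = 36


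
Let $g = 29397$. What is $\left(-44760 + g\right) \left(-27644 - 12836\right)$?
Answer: $621894240$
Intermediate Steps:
$\left(-44760 + g\right) \left(-27644 - 12836\right) = \left(-44760 + 29397\right) \left(-27644 - 12836\right) = \left(-15363\right) \left(-40480\right) = 621894240$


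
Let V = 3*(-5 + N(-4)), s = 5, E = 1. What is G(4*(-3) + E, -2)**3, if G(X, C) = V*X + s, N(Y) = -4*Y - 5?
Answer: -7189057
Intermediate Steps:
N(Y) = -5 - 4*Y
V = 18 (V = 3*(-5 + (-5 - 4*(-4))) = 3*(-5 + (-5 + 16)) = 3*(-5 + 11) = 3*6 = 18)
G(X, C) = 5 + 18*X (G(X, C) = 18*X + 5 = 5 + 18*X)
G(4*(-3) + E, -2)**3 = (5 + 18*(4*(-3) + 1))**3 = (5 + 18*(-12 + 1))**3 = (5 + 18*(-11))**3 = (5 - 198)**3 = (-193)**3 = -7189057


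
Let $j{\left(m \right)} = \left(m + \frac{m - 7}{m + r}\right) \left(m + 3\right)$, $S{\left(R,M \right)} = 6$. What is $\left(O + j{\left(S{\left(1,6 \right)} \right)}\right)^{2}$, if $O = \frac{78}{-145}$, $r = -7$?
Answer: $\frac{82029249}{21025} \approx 3901.5$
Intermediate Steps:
$O = - \frac{78}{145}$ ($O = 78 \left(- \frac{1}{145}\right) = - \frac{78}{145} \approx -0.53793$)
$j{\left(m \right)} = \left(1 + m\right) \left(3 + m\right)$ ($j{\left(m \right)} = \left(m + \frac{m - 7}{m - 7}\right) \left(m + 3\right) = \left(m + \frac{-7 + m}{-7 + m}\right) \left(3 + m\right) = \left(m + 1\right) \left(3 + m\right) = \left(1 + m\right) \left(3 + m\right)$)
$\left(O + j{\left(S{\left(1,6 \right)} \right)}\right)^{2} = \left(- \frac{78}{145} + \left(3 + 6^{2} + 4 \cdot 6\right)\right)^{2} = \left(- \frac{78}{145} + \left(3 + 36 + 24\right)\right)^{2} = \left(- \frac{78}{145} + 63\right)^{2} = \left(\frac{9057}{145}\right)^{2} = \frac{82029249}{21025}$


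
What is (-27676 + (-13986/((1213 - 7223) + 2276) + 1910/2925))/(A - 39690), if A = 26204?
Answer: 30222784721/14729341770 ≈ 2.0519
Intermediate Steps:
(-27676 + (-13986/((1213 - 7223) + 2276) + 1910/2925))/(A - 39690) = (-27676 + (-13986/((1213 - 7223) + 2276) + 1910/2925))/(26204 - 39690) = (-27676 + (-13986/(-6010 + 2276) + 1910*(1/2925)))/(-13486) = (-27676 + (-13986/(-3734) + 382/585))*(-1/13486) = (-27676 + (-13986*(-1/3734) + 382/585))*(-1/13486) = (-27676 + (6993/1867 + 382/585))*(-1/13486) = (-27676 + 4804099/1092195)*(-1/13486) = -30222784721/1092195*(-1/13486) = 30222784721/14729341770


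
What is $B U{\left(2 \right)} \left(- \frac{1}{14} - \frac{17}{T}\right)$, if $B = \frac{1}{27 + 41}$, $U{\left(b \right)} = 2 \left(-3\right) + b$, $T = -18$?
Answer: $- \frac{55}{1071} \approx -0.051354$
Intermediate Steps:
$U{\left(b \right)} = -6 + b$
$B = \frac{1}{68} \approx 0.014706$
$B U{\left(2 \right)} \left(- \frac{1}{14} - \frac{17}{T}\right) = \frac{-6 + 2}{68} \left(- \frac{1}{14} - \frac{17}{-18}\right) = \frac{1}{68} \left(-4\right) \left(\left(-1\right) \frac{1}{14} - - \frac{17}{18}\right) = - \frac{- \frac{1}{14} + \frac{17}{18}}{17} = \left(- \frac{1}{17}\right) \frac{55}{63} = - \frac{55}{1071}$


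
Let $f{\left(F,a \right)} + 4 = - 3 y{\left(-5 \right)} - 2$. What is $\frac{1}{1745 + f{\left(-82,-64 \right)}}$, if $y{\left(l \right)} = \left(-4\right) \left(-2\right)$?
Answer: $\frac{1}{1715} \approx 0.00058309$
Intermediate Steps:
$y{\left(l \right)} = 8$
$f{\left(F,a \right)} = -30$ ($f{\left(F,a \right)} = -4 - 26 = -30$)
$\frac{1}{1745 + f{\left(-82,-64 \right)}} = \frac{1}{1745 - 30} = \frac{1}{1715}$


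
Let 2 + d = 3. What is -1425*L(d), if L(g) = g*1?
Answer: -1425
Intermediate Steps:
d = 1 (d = -2 + 3 = 1)
L(g) = g
-1425*L(d) = -1425*1 = -1425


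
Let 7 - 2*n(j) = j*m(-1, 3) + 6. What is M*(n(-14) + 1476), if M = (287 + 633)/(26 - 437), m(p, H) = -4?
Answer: -1332620/411 ≈ -3242.4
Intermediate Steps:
n(j) = 1/2 + 2*j (n(j) = 7/2 - (j*(-4) + 6)/2 = 7/2 - (-4*j + 6)/2 = 7/2 - (6 - 4*j)/2 = 7/2 + (-3 + 2*j) = 1/2 + 2*j)
M = -920/411 (M = 920/(-411) = 920*(-1/411) = -920/411 ≈ -2.2384)
M*(n(-14) + 1476) = -920*((1/2 + 2*(-14)) + 1476)/411 = -920*((1/2 - 28) + 1476)/411 = -920*(-55/2 + 1476)/411 = -920/411*2897/2 = -1332620/411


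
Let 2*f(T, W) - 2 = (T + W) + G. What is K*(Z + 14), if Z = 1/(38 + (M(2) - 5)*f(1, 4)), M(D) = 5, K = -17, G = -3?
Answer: -9061/38 ≈ -238.45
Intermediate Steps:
f(T, W) = -½ + T/2 + W/2 (f(T, W) = 1 + ((T + W) - 3)/2 = 1 + (-3 + T + W)/2 = 1 + (-3/2 + T/2 + W/2) = -½ + T/2 + W/2)
Z = 1/38 (Z = 1/(38 + (5 - 5)*(-½ + (½)*1 + (½)*4)) = 1/(38 + 0*(-½ + ½ + 2)) = 1/(38 + 0*2) = 1/(38 + 0) = 1/38 ≈ 0.026316)
K*(Z + 14) = -17*(1/38 + 14) = -17*533/38 = -9061/38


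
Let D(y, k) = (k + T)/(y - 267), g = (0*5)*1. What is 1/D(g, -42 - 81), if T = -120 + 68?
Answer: 267/175 ≈ 1.5257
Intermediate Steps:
T = -52
g = 0 (g = 0*1 = 0)
D(y, k) = (-52 + k)/(-267 + y) (D(y, k) = (k - 52)/(y - 267) = (-52 + k)/(-267 + y))
1/D(g, -42 - 81) = 1/((-52 + (-42 - 81))/(-267 + 0)) = 1/((-52 - 123)/(-267)) = 1/(-1/267*(-175)) = 1/(175/267) = 267/175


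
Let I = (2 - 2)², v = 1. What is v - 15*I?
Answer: 1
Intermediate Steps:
I = 0 (I = 0² = 0)
v - 15*I = 1 - 15*0 = 1 + 0 = 1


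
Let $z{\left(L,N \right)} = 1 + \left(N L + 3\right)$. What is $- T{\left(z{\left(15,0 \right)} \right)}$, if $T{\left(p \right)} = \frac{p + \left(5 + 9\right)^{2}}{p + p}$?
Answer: $-25$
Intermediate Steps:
$z{\left(L,N \right)} = 4 + L N$ ($z{\left(L,N \right)} = 1 + \left(L N + 3\right) = 1 + \left(3 + L N\right) = 4 + L N$)
$T{\left(p \right)} = \frac{196 + p}{2 p}$ ($T{\left(p \right)} = \frac{p + 14^{2}}{2 p} = \left(p + 196\right) \frac{1}{2 p} = \left(196 + p\right) \frac{1}{2 p} = \frac{196 + p}{2 p}$)
$- T{\left(z{\left(15,0 \right)} \right)} = - \frac{196 + \left(4 + 15 \cdot 0\right)}{2 \left(4 + 15 \cdot 0\right)} = - \frac{196 + \left(4 + 0\right)}{2 \left(4 + 0\right)} = - \frac{196 + 4}{2 \cdot 4} = - \frac{200}{2 \cdot 4} = \left(-1\right) 25 = -25$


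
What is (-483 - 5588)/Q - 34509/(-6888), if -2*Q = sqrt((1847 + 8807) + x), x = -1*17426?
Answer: 11503/2296 - 6071*I*sqrt(1693)/1693 ≈ 5.01 - 147.55*I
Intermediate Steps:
x = -17426
Q = -I*sqrt(1693) (Q = -sqrt((1847 + 8807) - 17426)/2 = -sqrt(10654 - 17426)/2 = -I*sqrt(1693) ≈ -41.146*I)
(-483 - 5588)/Q - 34509/(-6888) = (-483 - 5588)/((-I*sqrt(1693))) - 34509/(-6888) = -6071*I*sqrt(1693)/1693 - 34509*(-1/6888) = -6071*I*sqrt(1693)/1693 + 11503/2296 = 11503/2296 - 6071*I*sqrt(1693)/1693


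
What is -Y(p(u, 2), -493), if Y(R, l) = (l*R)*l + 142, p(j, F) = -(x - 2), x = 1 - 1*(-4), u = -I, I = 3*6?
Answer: 729005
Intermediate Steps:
I = 18
u = -18 (u = -1*18 = -18)
x = 5 (x = 1 + 4 = 5)
p(j, F) = -3 (p(j, F) = -(5 - 2) = -1*3 = -3)
Y(R, l) = 142 + R*l² (Y(R, l) = (R*l)*l + 142 = R*l² + 142 = 142 + R*l²)
-Y(p(u, 2), -493) = -(142 - 3*(-493)²) = -(142 - 3*243049) = -(142 - 729147) = -1*(-729005) = 729005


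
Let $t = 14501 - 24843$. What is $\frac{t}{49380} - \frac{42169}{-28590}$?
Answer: $\frac{4962854}{3921595} \approx 1.2655$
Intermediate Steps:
$t = -10342$
$\frac{t}{49380} - \frac{42169}{-28590} = - \frac{10342}{49380} - \frac{42169}{-28590} = \left(-10342\right) \frac{1}{49380} - - \frac{42169}{28590} = - \frac{5171}{24690} + \frac{42169}{28590} = \frac{4962854}{3921595}$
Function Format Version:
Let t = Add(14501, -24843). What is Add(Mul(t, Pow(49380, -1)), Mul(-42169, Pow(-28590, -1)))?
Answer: Rational(4962854, 3921595) ≈ 1.2655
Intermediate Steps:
t = -10342
Add(Mul(t, Pow(49380, -1)), Mul(-42169, Pow(-28590, -1))) = Add(Mul(-10342, Pow(49380, -1)), Mul(-42169, Pow(-28590, -1))) = Add(Mul(-10342, Rational(1, 49380)), Mul(-42169, Rational(-1, 28590))) = Add(Rational(-5171, 24690), Rational(42169, 28590)) = Rational(4962854, 3921595)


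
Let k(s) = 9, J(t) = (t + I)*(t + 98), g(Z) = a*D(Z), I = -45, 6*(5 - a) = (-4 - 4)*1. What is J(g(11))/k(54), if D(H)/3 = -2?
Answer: -1660/3 ≈ -553.33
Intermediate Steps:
D(H) = -6 (D(H) = 3*(-2) = -6)
a = 19/3 (a = 5 - (-4 - 4)/6 = 5 - (-4)/3 = 5 - ⅙*(-8) = 5 + 4/3 = 19/3 ≈ 6.3333)
g(Z) = -38 (g(Z) = (19/3)*(-6) = -38)
J(t) = (-45 + t)*(98 + t) (J(t) = (t - 45)*(t + 98) = (-45 + t)*(98 + t))
J(g(11))/k(54) = (-4410 + (-38)² + 53*(-38))/9 = (-4410 + 1444 - 2014)*(⅑) = -4980*⅑ = -1660/3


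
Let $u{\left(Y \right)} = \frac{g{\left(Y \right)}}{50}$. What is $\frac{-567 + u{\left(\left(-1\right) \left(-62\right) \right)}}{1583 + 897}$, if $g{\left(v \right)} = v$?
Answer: $- \frac{884}{3875} \approx -0.22813$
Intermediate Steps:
$u{\left(Y \right)} = \frac{Y}{50}$
$\frac{-567 + u{\left(\left(-1\right) \left(-62\right) \right)}}{1583 + 897} = \frac{-567 + \frac{\left(-1\right) \left(-62\right)}{50}}{1583 + 897} = \frac{-567 + \frac{1}{50} \cdot 62}{2480} = \left(-567 + \frac{31}{25}\right) \frac{1}{2480} = \left(- \frac{14144}{25}\right) \frac{1}{2480} = - \frac{884}{3875}$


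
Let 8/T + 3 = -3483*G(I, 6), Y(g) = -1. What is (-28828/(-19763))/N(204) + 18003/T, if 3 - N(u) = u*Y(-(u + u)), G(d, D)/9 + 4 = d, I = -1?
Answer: 2885797027735265/8181882 ≈ 3.5271e+8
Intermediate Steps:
G(d, D) = -36 + 9*d
N(u) = 3 + u (N(u) = 3 - u*(-1) = 3 - (-1)*u = 3 + u)
T = 2/39183 (T = 8/(-3 - 3483*(-36 + 9*(-1))) = 8/(-3 - 3483*(-36 - 9)) = 8/(-3 - 3483*(-45)) = 8/(-3 + 156735) = 8/156732 = 8*(1/156732) = 2/39183 ≈ 5.1043e-5)
(-28828/(-19763))/N(204) + 18003/T = (-28828/(-19763))/(3 + 204) + 18003/(2/39183) = -28828*(-1/19763)/207 + 18003*(39183/2) = (28828/19763)*(1/207) + 705411549/2 = 28828/4090941 + 705411549/2 = 2885797027735265/8181882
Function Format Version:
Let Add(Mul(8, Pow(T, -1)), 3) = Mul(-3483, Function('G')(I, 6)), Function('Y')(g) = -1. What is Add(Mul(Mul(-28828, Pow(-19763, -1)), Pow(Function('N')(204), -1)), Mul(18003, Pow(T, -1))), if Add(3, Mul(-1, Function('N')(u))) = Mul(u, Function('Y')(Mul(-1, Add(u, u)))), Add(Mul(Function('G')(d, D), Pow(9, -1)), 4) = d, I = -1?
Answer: Rational(2885797027735265, 8181882) ≈ 3.5271e+8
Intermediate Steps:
Function('G')(d, D) = Add(-36, Mul(9, d))
Function('N')(u) = Add(3, u) (Function('N')(u) = Add(3, Mul(-1, Mul(u, -1))) = Add(3, Mul(-1, Mul(-1, u))) = Add(3, u))
T = Rational(2, 39183) (T = Mul(8, Pow(Add(-3, Mul(-3483, Add(-36, Mul(9, -1)))), -1)) = Mul(8, Pow(Add(-3, Mul(-3483, Add(-36, -9))), -1)) = Mul(8, Pow(Add(-3, Mul(-3483, -45)), -1)) = Mul(8, Pow(Add(-3, 156735), -1)) = Mul(8, Pow(156732, -1)) = Mul(8, Rational(1, 156732)) = Rational(2, 39183) ≈ 5.1043e-5)
Add(Mul(Mul(-28828, Pow(-19763, -1)), Pow(Function('N')(204), -1)), Mul(18003, Pow(T, -1))) = Add(Mul(Mul(-28828, Pow(-19763, -1)), Pow(Add(3, 204), -1)), Mul(18003, Pow(Rational(2, 39183), -1))) = Add(Mul(Mul(-28828, Rational(-1, 19763)), Pow(207, -1)), Mul(18003, Rational(39183, 2))) = Add(Mul(Rational(28828, 19763), Rational(1, 207)), Rational(705411549, 2)) = Add(Rational(28828, 4090941), Rational(705411549, 2)) = Rational(2885797027735265, 8181882)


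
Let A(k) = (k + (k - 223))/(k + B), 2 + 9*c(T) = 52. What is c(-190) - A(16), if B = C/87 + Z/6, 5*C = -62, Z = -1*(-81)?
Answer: 2772580/229869 ≈ 12.062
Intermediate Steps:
c(T) = 50/9 (c(T) = -2/9 + (1/9)*52 = -2/9 + 52/9 = 50/9)
Z = 81
C = -62/5 (C = (1/5)*(-62) = -62/5 ≈ -12.400)
B = 11621/870 (B = -62/5/87 + 81/6 = -62/5*1/87 + 81*(1/6) = -62/435 + 27/2 = 11621/870 ≈ 13.357)
A(k) = (-223 + 2*k)/(11621/870 + k) (A(k) = (k + (k - 223))/(k + 11621/870) = (k + (-223 + k))/(11621/870 + k) = (-223 + 2*k)/(11621/870 + k))
c(-190) - A(16) = 50/9 - 870*(-223 + 2*16)/(11621 + 870*16) = 50/9 - 870*(-223 + 32)/(11621 + 13920) = 50/9 - 870*(-191)/25541 = 50/9 - 1*(-166170/25541) = 50/9 + 166170/25541 = 2772580/229869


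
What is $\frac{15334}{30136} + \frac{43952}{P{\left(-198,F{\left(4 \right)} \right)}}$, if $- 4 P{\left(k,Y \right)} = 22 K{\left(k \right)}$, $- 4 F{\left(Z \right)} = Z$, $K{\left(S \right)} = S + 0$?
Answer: $\frac{670618099}{16409052} \approx 40.869$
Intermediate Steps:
$K{\left(S \right)} = S$
$F{\left(Z \right)} = - \frac{Z}{4}$
$P{\left(k,Y \right)} = - \frac{11 k}{2}$ ($P{\left(k,Y \right)} = - \frac{22 k}{4} = - \frac{11 k}{2}$)
$\frac{15334}{30136} + \frac{43952}{P{\left(-198,F{\left(4 \right)} \right)}} = \frac{15334}{30136} + \frac{43952}{\left(- \frac{11}{2}\right) \left(-198\right)} = 15334 \cdot \frac{1}{30136} + \frac{43952}{1089} = \frac{7667}{15068} + 43952 \cdot \frac{1}{1089} = \frac{7667}{15068} + \frac{43952}{1089} = \frac{670618099}{16409052}$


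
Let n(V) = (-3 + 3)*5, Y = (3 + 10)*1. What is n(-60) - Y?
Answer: -13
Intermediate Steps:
Y = 13 (Y = 13*1 = 13)
n(V) = 0 (n(V) = 0*5 = 0)
n(-60) - Y = 0 - 1*13 = 0 - 13 = -13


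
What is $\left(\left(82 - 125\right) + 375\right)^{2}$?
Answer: $110224$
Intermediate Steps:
$\left(\left(82 - 125\right) + 375\right)^{2} = \left(-43 + 375\right)^{2} = 332^{2} = 110224$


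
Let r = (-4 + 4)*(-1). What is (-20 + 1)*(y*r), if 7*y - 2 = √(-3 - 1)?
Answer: 0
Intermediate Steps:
r = 0 (r = 0*(-1) = 0)
y = 2/7 + 2*I/7 (y = 2/7 + √(-3 - 1)/7 = 2/7 + √(-4)/7 = 2/7 + (2*I)/7 = 2/7 + 2*I/7 ≈ 0.28571 + 0.28571*I)
(-20 + 1)*(y*r) = (-20 + 1)*((2/7 + 2*I/7)*0) = -19*0 = 0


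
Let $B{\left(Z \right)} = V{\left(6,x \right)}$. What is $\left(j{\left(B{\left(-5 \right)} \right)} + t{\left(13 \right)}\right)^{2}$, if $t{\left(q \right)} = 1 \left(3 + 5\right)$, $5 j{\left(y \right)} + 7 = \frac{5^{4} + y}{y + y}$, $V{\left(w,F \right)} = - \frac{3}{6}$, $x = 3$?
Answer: $\frac{1399489}{100} \approx 13995.0$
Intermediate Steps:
$V{\left(w,F \right)} = - \frac{1}{2}$ ($V{\left(w,F \right)} = \left(-3\right) \frac{1}{6} = - \frac{1}{2}$)
$B{\left(Z \right)} = - \frac{1}{2}$
$j{\left(y \right)} = - \frac{7}{5} + \frac{625 + y}{10 y}$ ($j{\left(y \right)} = - \frac{7}{5} + \frac{\left(5^{4} + y\right) \frac{1}{y + y}}{5} = - \frac{7}{5} + \frac{\left(625 + y\right) \frac{1}{2 y}}{5} = - \frac{7}{5} + \frac{\frac{1}{2} \frac{1}{y} \left(625 + y\right)}{5} = - \frac{7}{5} + \frac{625 + y}{10 y}$)
$t{\left(q \right)} = 8$ ($t{\left(q \right)} = 1 \cdot 8 = 8$)
$\left(j{\left(B{\left(-5 \right)} \right)} + t{\left(13 \right)}\right)^{2} = \left(\frac{625 - - \frac{13}{2}}{10 \left(- \frac{1}{2}\right)} + 8\right)^{2} = \left(\frac{1}{10} \left(-2\right) \left(625 + \frac{13}{2}\right) + 8\right)^{2} = \left(\frac{1}{10} \left(-2\right) \frac{1263}{2} + 8\right)^{2} = \left(- \frac{1263}{10} + 8\right)^{2} = \left(- \frac{1183}{10}\right)^{2} = \frac{1399489}{100}$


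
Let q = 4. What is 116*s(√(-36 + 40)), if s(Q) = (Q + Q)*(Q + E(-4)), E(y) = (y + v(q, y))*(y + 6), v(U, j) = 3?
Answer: 0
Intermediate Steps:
E(y) = (3 + y)*(6 + y) (E(y) = (y + 3)*(y + 6) = (3 + y)*(6 + y))
s(Q) = 2*Q*(-2 + Q) (s(Q) = (Q + Q)*(Q + (18 + (-4)² + 9*(-4))) = (2*Q)*(Q + (18 + 16 - 36)) = (2*Q)*(Q - 2) = (2*Q)*(-2 + Q) = 2*Q*(-2 + Q))
116*s(√(-36 + 40)) = 116*(2*√(-36 + 40)*(-2 + √(-36 + 40))) = 116*(2*√4*(-2 + √4)) = 116*(2*2*(-2 + 2)) = 116*(2*2*0) = 116*0 = 0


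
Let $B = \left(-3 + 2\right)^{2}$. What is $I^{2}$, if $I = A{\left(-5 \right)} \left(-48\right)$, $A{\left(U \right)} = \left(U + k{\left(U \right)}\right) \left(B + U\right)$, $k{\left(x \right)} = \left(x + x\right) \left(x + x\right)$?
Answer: $332697600$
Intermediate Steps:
$k{\left(x \right)} = 4 x^{2}$ ($k{\left(x \right)} = 2 x 2 x = 4 x^{2}$)
$B = 1$ ($B = \left(-1\right)^{2} = 1$)
$A{\left(U \right)} = \left(1 + U\right) \left(U + 4 U^{2}\right)$ ($A{\left(U \right)} = \left(U + 4 U^{2}\right) \left(1 + U\right) = \left(1 + U\right) \left(U + 4 U^{2}\right)$)
$I = 18240$ ($I = - 5 \left(1 + 4 \left(-5\right)^{2} + 5 \left(-5\right)\right) \left(-48\right) = - 5 \left(1 + 4 \cdot 25 - 25\right) \left(-48\right) = - 5 \left(1 + 100 - 25\right) \left(-48\right) = \left(-5\right) 76 \left(-48\right) = \left(-380\right) \left(-48\right) = 18240$)
$I^{2} = 18240^{2} = 332697600$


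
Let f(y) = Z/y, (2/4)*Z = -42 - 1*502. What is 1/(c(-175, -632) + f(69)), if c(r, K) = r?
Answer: -69/13163 ≈ -0.0052420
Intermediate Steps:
Z = -1088 (Z = 2*(-42 - 1*502) = 2*(-42 - 502) = 2*(-544) = -1088)
f(y) = -1088/y
1/(c(-175, -632) + f(69)) = 1/(-175 - 1088/69) = 1/(-13163/69) = -69/13163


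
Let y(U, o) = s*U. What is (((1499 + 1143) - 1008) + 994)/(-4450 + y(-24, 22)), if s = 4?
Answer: -1314/2273 ≈ -0.57809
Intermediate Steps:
y(U, o) = 4*U
(((1499 + 1143) - 1008) + 994)/(-4450 + y(-24, 22)) = (((1499 + 1143) - 1008) + 994)/(-4450 + 4*(-24)) = ((2642 - 1008) + 994)/(-4450 - 96) = (1634 + 994)/(-4546) = 2628*(-1/4546) = -1314/2273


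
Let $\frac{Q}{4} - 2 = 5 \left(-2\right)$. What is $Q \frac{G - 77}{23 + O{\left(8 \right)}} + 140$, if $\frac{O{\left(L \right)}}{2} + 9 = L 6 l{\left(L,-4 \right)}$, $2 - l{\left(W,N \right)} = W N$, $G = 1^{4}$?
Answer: $\frac{460092}{3269} \approx 140.74$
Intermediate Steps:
$G = 1$
$Q = -32$ ($Q = 8 + 4 \cdot 5 \left(-2\right) = 8 + 4 \left(-10\right) = 8 - 40 = -32$)
$l{\left(W,N \right)} = 2 - N W$ ($l{\left(W,N \right)} = 2 - W N = 2 - N W$)
$O{\left(L \right)} = -18 + 12 L \left(2 + 4 L\right)$ ($O{\left(L \right)} = -18 + 2 L 6 \left(2 - - 4 L\right) = -18 + 2 \cdot 6 L \left(2 + 4 L\right) = -18 + 12 L \left(2 + 4 L\right)$)
$Q \frac{G - 77}{23 + O{\left(8 \right)}} + 140 = - 32 \frac{1 - 77}{23 + \left(-18 + 24 \cdot 8 + 48 \cdot 8^{2}\right)} + 140 = - 32 \left(- \frac{76}{23 + \left(-18 + 192 + 48 \cdot 64\right)}\right) + 140 = - 32 \left(- \frac{76}{23 + \left(-18 + 192 + 3072\right)}\right) + 140 = - 32 \left(- \frac{76}{23 + 3246}\right) + 140 = - 32 \left(- \frac{76}{3269}\right) + 140 = - 32 \left(\left(-76\right) \frac{1}{3269}\right) + 140 = \left(-32\right) \left(- \frac{76}{3269}\right) + 140 = \frac{2432}{3269} + 140 = \frac{460092}{3269}$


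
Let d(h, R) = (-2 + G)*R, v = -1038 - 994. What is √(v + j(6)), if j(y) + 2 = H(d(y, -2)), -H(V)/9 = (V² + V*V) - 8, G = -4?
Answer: 3*I*√506 ≈ 67.483*I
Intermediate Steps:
v = -2032
d(h, R) = -6*R (d(h, R) = (-2 - 4)*R = -6*R)
H(V) = 72 - 18*V² (H(V) = -9*((V² + V*V) - 8) = -9*((V² + V²) - 8) = -9*(2*V² - 8) = -9*(-8 + 2*V²) = 72 - 18*V²)
j(y) = -2522 (j(y) = -2 + (72 - 18*(-6*(-2))²) = -2 + (72 - 18*12²) = -2 + (72 - 18*144) = -2 + (72 - 2592) = -2 - 2520 = -2522)
√(v + j(6)) = √(-2032 - 2522) = √(-4554) = 3*I*√506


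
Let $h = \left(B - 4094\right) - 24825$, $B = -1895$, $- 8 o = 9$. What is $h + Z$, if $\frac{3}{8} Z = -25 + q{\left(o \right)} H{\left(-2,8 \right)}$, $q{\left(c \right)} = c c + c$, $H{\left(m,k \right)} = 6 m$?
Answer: $- \frac{185311}{6} \approx -30885.0$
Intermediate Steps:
$o = - \frac{9}{8}$ ($o = \left(- \frac{1}{8}\right) 9 = - \frac{9}{8} \approx -1.125$)
$q{\left(c \right)} = c + c^{2}$ ($q{\left(c \right)} = c^{2} + c = c + c^{2}$)
$h = -30814$ ($h = \left(-1895 - 4094\right) - 24825 = -5989 - 24825 = -30814$)
$Z = - \frac{427}{6}$ ($Z = \frac{8 \left(-25 + - \frac{9 \left(1 - \frac{9}{8}\right)}{8} \cdot 6 \left(-2\right)\right)}{3} = \frac{8 \left(-25 + \left(- \frac{9}{8}\right) \left(- \frac{1}{8}\right) \left(-12\right)\right)}{3} = \frac{8 \left(-25 + \frac{9}{64} \left(-12\right)\right)}{3} = \frac{8 \left(-25 - \frac{27}{16}\right)}{3} = \frac{8}{3} \left(- \frac{427}{16}\right) = - \frac{427}{6} \approx -71.167$)
$h + Z = -30814 - \frac{427}{6} = - \frac{185311}{6}$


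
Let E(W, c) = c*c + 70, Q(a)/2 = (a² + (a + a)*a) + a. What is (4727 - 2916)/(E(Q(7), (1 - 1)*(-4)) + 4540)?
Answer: 1811/4610 ≈ 0.39284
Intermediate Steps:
Q(a) = 2*a + 6*a² (Q(a) = 2*((a² + (a + a)*a) + a) = 2*((a² + (2*a)*a) + a) = 2*((a² + 2*a²) + a) = 2*(3*a² + a) = 2*(a + 3*a²) = 2*a + 6*a²)
E(W, c) = 70 + c² (E(W, c) = c² + 70 = 70 + c²)
(4727 - 2916)/(E(Q(7), (1 - 1)*(-4)) + 4540) = (4727 - 2916)/((70 + ((1 - 1)*(-4))²) + 4540) = 1811/((70 + (0*(-4))²) + 4540) = 1811/((70 + 0²) + 4540) = 1811/((70 + 0) + 4540) = 1811/(70 + 4540) = 1811/4610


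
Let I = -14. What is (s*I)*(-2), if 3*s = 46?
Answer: 1288/3 ≈ 429.33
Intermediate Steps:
s = 46/3 (s = (⅓)*46 = 46/3 ≈ 15.333)
(s*I)*(-2) = ((46/3)*(-14))*(-2) = -644/3*(-2) = 1288/3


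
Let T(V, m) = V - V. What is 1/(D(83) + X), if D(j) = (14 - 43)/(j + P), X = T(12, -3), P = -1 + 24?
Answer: -106/29 ≈ -3.6552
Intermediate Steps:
T(V, m) = 0
P = 23
X = 0
D(j) = -29/(23 + j) (D(j) = (14 - 43)/(j + 23) = -29/(23 + j))
1/(D(83) + X) = 1/(-29/(23 + 83) + 0) = 1/(-29/106 + 0) = 1/(-29/106) = -106/29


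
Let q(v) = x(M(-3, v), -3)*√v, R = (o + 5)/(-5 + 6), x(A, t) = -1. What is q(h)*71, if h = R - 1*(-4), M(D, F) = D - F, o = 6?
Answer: -71*√15 ≈ -274.98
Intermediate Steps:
R = 11 (R = (6 + 5)/(-5 + 6) = 11/1 = 11*1 = 11)
h = 15 (h = 11 - 1*(-4) = 11 + 4 = 15)
q(v) = -√v
q(h)*71 = -√15*71 = -71*√15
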